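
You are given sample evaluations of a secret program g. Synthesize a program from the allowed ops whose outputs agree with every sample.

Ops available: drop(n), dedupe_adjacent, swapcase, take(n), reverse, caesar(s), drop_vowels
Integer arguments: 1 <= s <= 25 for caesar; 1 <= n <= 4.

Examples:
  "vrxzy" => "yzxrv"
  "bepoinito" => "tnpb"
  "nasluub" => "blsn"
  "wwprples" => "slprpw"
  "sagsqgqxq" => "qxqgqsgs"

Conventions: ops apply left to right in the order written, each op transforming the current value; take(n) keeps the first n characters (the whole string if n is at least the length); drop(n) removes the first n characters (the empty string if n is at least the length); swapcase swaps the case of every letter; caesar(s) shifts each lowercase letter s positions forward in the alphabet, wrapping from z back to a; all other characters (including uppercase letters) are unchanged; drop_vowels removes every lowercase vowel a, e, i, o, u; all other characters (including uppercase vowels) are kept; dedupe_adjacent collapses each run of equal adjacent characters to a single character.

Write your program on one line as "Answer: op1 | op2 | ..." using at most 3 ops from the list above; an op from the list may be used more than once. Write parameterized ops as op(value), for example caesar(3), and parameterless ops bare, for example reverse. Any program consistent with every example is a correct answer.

dedupe_adjacent | reverse | drop_vowels

Check, running the answer program on each example:
  "vrxzy" -> "vrxzy" -> "yzxrv" -> "yzxrv"
  "bepoinito" -> "bepoinito" -> "otiniopeb" -> "tnpb"
  "nasluub" -> "naslub" -> "bulsan" -> "blsn"
  "wwprples" -> "wprples" -> "selprpw" -> "slprpw"
  "sagsqgqxq" -> "sagsqgqxq" -> "qxqgqsgas" -> "qxqgqsgs"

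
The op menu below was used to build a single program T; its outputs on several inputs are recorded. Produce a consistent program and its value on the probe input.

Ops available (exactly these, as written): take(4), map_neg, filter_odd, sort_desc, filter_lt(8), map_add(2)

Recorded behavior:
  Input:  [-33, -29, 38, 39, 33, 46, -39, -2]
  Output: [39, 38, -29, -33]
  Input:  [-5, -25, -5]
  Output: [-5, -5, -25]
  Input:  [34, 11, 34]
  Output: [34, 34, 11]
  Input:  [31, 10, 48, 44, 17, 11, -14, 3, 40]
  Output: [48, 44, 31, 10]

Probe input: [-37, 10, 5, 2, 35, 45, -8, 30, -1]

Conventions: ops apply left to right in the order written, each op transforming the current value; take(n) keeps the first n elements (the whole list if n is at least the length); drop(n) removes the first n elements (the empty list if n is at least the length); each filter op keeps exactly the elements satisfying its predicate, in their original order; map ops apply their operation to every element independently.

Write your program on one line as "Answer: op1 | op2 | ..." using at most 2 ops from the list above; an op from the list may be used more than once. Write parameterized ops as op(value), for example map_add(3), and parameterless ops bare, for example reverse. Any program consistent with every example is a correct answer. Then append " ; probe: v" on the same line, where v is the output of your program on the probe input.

take(4) | sort_desc ; probe: [10, 5, 2, -37]

Check, running the answer program on each example:
  [-33, -29, 38, 39, 33, 46, -39, -2] -> [-33, -29, 38, 39] -> [39, 38, -29, -33]
  [-5, -25, -5] -> [-5, -25, -5] -> [-5, -5, -25]
  [34, 11, 34] -> [34, 11, 34] -> [34, 34, 11]
  [31, 10, 48, 44, 17, 11, -14, 3, 40] -> [31, 10, 48, 44] -> [48, 44, 31, 10]
  probe: [-37, 10, 5, 2, 35, 45, -8, 30, -1] -> [-37, 10, 5, 2] -> [10, 5, 2, -37]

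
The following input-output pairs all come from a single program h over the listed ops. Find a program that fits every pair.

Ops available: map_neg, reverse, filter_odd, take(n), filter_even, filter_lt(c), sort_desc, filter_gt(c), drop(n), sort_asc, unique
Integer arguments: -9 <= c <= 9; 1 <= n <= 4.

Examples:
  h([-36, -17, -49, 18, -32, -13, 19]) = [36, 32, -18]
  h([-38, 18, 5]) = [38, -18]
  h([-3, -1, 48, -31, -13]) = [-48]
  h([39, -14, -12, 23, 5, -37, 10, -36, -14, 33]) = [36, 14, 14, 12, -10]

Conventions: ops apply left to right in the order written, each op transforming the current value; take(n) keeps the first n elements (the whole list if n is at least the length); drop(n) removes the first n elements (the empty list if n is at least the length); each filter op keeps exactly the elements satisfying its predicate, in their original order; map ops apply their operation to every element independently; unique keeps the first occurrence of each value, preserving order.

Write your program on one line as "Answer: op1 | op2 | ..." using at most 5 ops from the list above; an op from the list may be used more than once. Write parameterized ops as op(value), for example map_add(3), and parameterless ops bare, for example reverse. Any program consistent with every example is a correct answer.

sort_desc | filter_even | sort_asc | map_neg

Check, running the answer program on each example:
  [-36, -17, -49, 18, -32, -13, 19] -> [19, 18, -13, -17, -32, -36, -49] -> [18, -32, -36] -> [-36, -32, 18] -> [36, 32, -18]
  [-38, 18, 5] -> [18, 5, -38] -> [18, -38] -> [-38, 18] -> [38, -18]
  [-3, -1, 48, -31, -13] -> [48, -1, -3, -13, -31] -> [48] -> [48] -> [-48]
  [39, -14, -12, 23, 5, -37, 10, -36, -14, 33] -> [39, 33, 23, 10, 5, -12, -14, -14, -36, -37] -> [10, -12, -14, -14, -36] -> [-36, -14, -14, -12, 10] -> [36, 14, 14, 12, -10]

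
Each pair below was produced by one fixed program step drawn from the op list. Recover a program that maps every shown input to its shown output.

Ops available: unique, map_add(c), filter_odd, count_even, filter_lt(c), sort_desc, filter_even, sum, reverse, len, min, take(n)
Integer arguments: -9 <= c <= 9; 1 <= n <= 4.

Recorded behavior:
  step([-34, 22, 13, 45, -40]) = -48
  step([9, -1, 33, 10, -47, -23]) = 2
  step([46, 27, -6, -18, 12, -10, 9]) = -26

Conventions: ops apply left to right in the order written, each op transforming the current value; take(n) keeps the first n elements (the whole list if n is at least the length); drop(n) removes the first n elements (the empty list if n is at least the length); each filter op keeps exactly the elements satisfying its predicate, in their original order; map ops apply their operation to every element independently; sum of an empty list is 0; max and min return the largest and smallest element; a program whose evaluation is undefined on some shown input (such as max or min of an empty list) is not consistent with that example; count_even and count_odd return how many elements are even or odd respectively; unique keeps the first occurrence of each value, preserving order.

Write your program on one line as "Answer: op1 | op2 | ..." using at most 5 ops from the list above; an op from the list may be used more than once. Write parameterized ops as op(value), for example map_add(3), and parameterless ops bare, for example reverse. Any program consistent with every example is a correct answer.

reverse | map_add(-8) | filter_even | sort_desc | min

Check, running the answer program on each example:
  [-34, 22, 13, 45, -40] -> [-40, 45, 13, 22, -34] -> [-48, 37, 5, 14, -42] -> [-48, 14, -42] -> [14, -42, -48] -> -48
  [9, -1, 33, 10, -47, -23] -> [-23, -47, 10, 33, -1, 9] -> [-31, -55, 2, 25, -9, 1] -> [2] -> [2] -> 2
  [46, 27, -6, -18, 12, -10, 9] -> [9, -10, 12, -18, -6, 27, 46] -> [1, -18, 4, -26, -14, 19, 38] -> [-18, 4, -26, -14, 38] -> [38, 4, -14, -18, -26] -> -26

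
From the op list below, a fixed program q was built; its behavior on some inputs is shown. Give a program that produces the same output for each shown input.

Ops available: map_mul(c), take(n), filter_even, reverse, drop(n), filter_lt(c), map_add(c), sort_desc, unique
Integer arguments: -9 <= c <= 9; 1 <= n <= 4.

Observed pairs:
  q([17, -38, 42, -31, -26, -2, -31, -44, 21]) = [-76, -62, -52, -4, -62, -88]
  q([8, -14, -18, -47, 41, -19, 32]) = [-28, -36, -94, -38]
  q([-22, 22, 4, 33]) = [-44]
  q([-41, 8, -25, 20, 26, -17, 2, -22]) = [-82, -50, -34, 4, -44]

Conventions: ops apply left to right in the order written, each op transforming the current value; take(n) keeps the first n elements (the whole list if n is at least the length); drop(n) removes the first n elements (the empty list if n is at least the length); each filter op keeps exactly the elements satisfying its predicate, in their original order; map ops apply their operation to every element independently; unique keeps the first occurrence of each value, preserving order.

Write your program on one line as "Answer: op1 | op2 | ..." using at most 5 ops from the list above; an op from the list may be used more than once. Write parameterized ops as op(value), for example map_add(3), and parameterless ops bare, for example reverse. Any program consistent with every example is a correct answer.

map_mul(2) | reverse | filter_lt(8) | reverse

Check, running the answer program on each example:
  [17, -38, 42, -31, -26, -2, -31, -44, 21] -> [34, -76, 84, -62, -52, -4, -62, -88, 42] -> [42, -88, -62, -4, -52, -62, 84, -76, 34] -> [-88, -62, -4, -52, -62, -76] -> [-76, -62, -52, -4, -62, -88]
  [8, -14, -18, -47, 41, -19, 32] -> [16, -28, -36, -94, 82, -38, 64] -> [64, -38, 82, -94, -36, -28, 16] -> [-38, -94, -36, -28] -> [-28, -36, -94, -38]
  [-22, 22, 4, 33] -> [-44, 44, 8, 66] -> [66, 8, 44, -44] -> [-44] -> [-44]
  [-41, 8, -25, 20, 26, -17, 2, -22] -> [-82, 16, -50, 40, 52, -34, 4, -44] -> [-44, 4, -34, 52, 40, -50, 16, -82] -> [-44, 4, -34, -50, -82] -> [-82, -50, -34, 4, -44]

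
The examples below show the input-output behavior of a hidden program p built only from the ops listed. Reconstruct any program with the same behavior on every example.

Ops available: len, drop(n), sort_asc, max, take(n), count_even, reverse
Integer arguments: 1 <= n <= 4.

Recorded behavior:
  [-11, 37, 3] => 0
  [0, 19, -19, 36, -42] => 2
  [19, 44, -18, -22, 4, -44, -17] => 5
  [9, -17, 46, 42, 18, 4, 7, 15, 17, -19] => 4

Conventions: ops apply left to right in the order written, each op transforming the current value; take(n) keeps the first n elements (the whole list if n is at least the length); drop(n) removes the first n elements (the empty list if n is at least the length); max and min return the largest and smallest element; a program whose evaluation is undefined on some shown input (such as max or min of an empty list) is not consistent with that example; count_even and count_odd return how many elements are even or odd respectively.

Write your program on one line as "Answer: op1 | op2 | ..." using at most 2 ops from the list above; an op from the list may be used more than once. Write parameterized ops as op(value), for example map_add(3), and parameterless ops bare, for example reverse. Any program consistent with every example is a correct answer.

drop(1) | count_even

Check, running the answer program on each example:
  [-11, 37, 3] -> [37, 3] -> 0
  [0, 19, -19, 36, -42] -> [19, -19, 36, -42] -> 2
  [19, 44, -18, -22, 4, -44, -17] -> [44, -18, -22, 4, -44, -17] -> 5
  [9, -17, 46, 42, 18, 4, 7, 15, 17, -19] -> [-17, 46, 42, 18, 4, 7, 15, 17, -19] -> 4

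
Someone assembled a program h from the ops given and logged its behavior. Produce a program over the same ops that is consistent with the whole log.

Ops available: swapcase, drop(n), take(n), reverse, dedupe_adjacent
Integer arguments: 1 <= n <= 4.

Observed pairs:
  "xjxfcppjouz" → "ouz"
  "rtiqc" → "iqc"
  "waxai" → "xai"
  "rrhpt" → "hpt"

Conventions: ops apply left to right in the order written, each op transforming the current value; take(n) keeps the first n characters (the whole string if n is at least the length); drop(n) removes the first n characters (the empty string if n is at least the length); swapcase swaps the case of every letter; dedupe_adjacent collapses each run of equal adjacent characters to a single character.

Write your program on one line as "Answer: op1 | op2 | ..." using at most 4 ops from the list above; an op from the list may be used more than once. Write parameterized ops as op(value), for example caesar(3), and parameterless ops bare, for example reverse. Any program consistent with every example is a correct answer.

reverse | take(3) | reverse

Check, running the answer program on each example:
  "xjxfcppjouz" -> "zuojppcfxjx" -> "zuo" -> "ouz"
  "rtiqc" -> "cqitr" -> "cqi" -> "iqc"
  "waxai" -> "iaxaw" -> "iax" -> "xai"
  "rrhpt" -> "tphrr" -> "tph" -> "hpt"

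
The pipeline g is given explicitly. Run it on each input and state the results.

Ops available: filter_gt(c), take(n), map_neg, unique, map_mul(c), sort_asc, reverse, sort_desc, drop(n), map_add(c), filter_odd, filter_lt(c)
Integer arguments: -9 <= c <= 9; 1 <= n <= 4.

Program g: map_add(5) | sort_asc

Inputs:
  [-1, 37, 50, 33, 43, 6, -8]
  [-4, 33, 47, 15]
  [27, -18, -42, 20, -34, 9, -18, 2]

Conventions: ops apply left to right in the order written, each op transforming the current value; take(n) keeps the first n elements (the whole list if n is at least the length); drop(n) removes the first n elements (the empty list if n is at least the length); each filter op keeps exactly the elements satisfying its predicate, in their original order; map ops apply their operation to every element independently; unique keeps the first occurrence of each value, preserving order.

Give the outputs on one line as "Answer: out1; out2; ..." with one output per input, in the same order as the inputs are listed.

[-3, 4, 11, 38, 42, 48, 55]; [1, 20, 38, 52]; [-37, -29, -13, -13, 7, 14, 25, 32]

Execution, op by op:
  [-1, 37, 50, 33, 43, 6, -8] -> [4, 42, 55, 38, 48, 11, -3] -> [-3, 4, 11, 38, 42, 48, 55]
  [-4, 33, 47, 15] -> [1, 38, 52, 20] -> [1, 20, 38, 52]
  [27, -18, -42, 20, -34, 9, -18, 2] -> [32, -13, -37, 25, -29, 14, -13, 7] -> [-37, -29, -13, -13, 7, 14, 25, 32]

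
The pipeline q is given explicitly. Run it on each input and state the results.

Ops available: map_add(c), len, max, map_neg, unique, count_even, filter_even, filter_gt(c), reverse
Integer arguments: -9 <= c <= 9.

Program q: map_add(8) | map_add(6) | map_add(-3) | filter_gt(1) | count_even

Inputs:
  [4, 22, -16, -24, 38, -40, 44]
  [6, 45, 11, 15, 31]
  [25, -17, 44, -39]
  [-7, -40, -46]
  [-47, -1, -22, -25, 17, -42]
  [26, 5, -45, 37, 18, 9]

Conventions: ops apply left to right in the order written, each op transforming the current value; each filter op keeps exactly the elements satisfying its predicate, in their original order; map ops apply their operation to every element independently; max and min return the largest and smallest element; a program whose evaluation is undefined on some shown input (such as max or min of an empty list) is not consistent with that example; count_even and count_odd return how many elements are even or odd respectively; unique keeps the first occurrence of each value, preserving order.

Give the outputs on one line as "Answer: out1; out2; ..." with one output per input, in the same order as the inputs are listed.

0; 4; 1; 1; 2; 3

Execution, op by op:
  [4, 22, -16, -24, 38, -40, 44] -> [12, 30, -8, -16, 46, -32, 52] -> [18, 36, -2, -10, 52, -26, 58] -> [15, 33, -5, -13, 49, -29, 55] -> [15, 33, 49, 55] -> 0
  [6, 45, 11, 15, 31] -> [14, 53, 19, 23, 39] -> [20, 59, 25, 29, 45] -> [17, 56, 22, 26, 42] -> [17, 56, 22, 26, 42] -> 4
  [25, -17, 44, -39] -> [33, -9, 52, -31] -> [39, -3, 58, -25] -> [36, -6, 55, -28] -> [36, 55] -> 1
  [-7, -40, -46] -> [1, -32, -38] -> [7, -26, -32] -> [4, -29, -35] -> [4] -> 1
  [-47, -1, -22, -25, 17, -42] -> [-39, 7, -14, -17, 25, -34] -> [-33, 13, -8, -11, 31, -28] -> [-36, 10, -11, -14, 28, -31] -> [10, 28] -> 2
  [26, 5, -45, 37, 18, 9] -> [34, 13, -37, 45, 26, 17] -> [40, 19, -31, 51, 32, 23] -> [37, 16, -34, 48, 29, 20] -> [37, 16, 48, 29, 20] -> 3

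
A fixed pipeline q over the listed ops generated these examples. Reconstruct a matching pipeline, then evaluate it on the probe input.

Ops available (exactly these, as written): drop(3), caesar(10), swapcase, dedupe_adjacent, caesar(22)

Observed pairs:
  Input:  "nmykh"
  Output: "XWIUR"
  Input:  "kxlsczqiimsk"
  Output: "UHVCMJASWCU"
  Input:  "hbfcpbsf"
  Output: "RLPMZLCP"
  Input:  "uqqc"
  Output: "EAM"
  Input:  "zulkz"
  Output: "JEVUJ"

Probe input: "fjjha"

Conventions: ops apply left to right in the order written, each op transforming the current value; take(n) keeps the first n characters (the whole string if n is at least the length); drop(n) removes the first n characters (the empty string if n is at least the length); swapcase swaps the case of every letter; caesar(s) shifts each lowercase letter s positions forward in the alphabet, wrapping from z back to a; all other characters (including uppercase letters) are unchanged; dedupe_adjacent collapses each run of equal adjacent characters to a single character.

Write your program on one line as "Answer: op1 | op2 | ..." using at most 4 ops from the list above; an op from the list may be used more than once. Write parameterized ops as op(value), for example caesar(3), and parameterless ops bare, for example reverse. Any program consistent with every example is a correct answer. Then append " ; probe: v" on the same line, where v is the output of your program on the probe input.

caesar(10) | swapcase | dedupe_adjacent ; probe: "PTRK"

Check, running the answer program on each example:
  "nmykh" -> "xwiur" -> "XWIUR" -> "XWIUR"
  "kxlsczqiimsk" -> "uhvcmjasswcu" -> "UHVCMJASSWCU" -> "UHVCMJASWCU"
  "hbfcpbsf" -> "rlpmzlcp" -> "RLPMZLCP" -> "RLPMZLCP"
  "uqqc" -> "eaam" -> "EAAM" -> "EAM"
  "zulkz" -> "jevuj" -> "JEVUJ" -> "JEVUJ"
  probe: "fjjha" -> "pttrk" -> "PTTRK" -> "PTRK"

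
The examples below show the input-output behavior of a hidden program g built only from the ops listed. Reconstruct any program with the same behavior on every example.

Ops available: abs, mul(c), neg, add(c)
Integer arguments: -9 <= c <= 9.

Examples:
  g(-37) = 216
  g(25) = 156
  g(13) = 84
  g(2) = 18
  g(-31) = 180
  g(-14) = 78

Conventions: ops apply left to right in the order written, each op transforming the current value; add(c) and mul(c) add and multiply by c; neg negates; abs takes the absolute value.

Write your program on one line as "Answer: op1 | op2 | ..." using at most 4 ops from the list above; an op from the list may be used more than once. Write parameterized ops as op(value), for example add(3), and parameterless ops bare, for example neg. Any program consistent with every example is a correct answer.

mul(3) | add(3) | mul(-2) | abs

Check, running the answer program on each example:
  -37 -> -111 -> -108 -> 216 -> 216
  25 -> 75 -> 78 -> -156 -> 156
  13 -> 39 -> 42 -> -84 -> 84
  2 -> 6 -> 9 -> -18 -> 18
  -31 -> -93 -> -90 -> 180 -> 180
  -14 -> -42 -> -39 -> 78 -> 78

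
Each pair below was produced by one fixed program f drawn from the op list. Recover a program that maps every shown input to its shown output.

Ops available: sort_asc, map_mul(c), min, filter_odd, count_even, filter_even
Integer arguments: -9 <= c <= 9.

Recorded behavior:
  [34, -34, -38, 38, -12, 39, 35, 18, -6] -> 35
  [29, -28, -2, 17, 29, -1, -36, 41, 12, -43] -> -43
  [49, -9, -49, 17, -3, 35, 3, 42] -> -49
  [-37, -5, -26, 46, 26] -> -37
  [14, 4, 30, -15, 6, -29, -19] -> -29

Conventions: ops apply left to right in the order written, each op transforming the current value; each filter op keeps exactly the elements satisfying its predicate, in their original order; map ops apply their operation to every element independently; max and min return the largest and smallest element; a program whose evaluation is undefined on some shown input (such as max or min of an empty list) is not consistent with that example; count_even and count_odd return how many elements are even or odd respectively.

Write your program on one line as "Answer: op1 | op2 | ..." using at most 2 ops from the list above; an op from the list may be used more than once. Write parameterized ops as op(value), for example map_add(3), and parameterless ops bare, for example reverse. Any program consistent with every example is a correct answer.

filter_odd | min

Check, running the answer program on each example:
  [34, -34, -38, 38, -12, 39, 35, 18, -6] -> [39, 35] -> 35
  [29, -28, -2, 17, 29, -1, -36, 41, 12, -43] -> [29, 17, 29, -1, 41, -43] -> -43
  [49, -9, -49, 17, -3, 35, 3, 42] -> [49, -9, -49, 17, -3, 35, 3] -> -49
  [-37, -5, -26, 46, 26] -> [-37, -5] -> -37
  [14, 4, 30, -15, 6, -29, -19] -> [-15, -29, -19] -> -29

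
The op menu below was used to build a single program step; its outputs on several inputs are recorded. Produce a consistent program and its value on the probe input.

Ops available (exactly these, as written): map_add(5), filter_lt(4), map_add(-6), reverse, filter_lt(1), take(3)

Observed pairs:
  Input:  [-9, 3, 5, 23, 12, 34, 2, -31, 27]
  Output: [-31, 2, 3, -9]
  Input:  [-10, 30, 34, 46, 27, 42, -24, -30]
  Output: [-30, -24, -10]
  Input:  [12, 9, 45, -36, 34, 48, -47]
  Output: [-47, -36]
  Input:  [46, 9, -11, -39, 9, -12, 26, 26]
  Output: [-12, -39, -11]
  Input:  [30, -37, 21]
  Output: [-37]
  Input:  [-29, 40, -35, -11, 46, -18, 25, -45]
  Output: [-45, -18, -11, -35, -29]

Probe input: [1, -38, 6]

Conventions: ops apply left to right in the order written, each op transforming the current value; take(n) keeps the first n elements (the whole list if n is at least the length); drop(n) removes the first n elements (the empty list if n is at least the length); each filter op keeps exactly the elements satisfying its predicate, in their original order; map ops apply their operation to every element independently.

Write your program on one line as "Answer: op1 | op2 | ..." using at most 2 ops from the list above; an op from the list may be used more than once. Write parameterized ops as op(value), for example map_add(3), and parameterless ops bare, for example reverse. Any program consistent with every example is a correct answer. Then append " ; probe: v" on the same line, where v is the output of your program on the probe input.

reverse | filter_lt(4) ; probe: [-38, 1]

Check, running the answer program on each example:
  [-9, 3, 5, 23, 12, 34, 2, -31, 27] -> [27, -31, 2, 34, 12, 23, 5, 3, -9] -> [-31, 2, 3, -9]
  [-10, 30, 34, 46, 27, 42, -24, -30] -> [-30, -24, 42, 27, 46, 34, 30, -10] -> [-30, -24, -10]
  [12, 9, 45, -36, 34, 48, -47] -> [-47, 48, 34, -36, 45, 9, 12] -> [-47, -36]
  [46, 9, -11, -39, 9, -12, 26, 26] -> [26, 26, -12, 9, -39, -11, 9, 46] -> [-12, -39, -11]
  [30, -37, 21] -> [21, -37, 30] -> [-37]
  [-29, 40, -35, -11, 46, -18, 25, -45] -> [-45, 25, -18, 46, -11, -35, 40, -29] -> [-45, -18, -11, -35, -29]
  probe: [1, -38, 6] -> [6, -38, 1] -> [-38, 1]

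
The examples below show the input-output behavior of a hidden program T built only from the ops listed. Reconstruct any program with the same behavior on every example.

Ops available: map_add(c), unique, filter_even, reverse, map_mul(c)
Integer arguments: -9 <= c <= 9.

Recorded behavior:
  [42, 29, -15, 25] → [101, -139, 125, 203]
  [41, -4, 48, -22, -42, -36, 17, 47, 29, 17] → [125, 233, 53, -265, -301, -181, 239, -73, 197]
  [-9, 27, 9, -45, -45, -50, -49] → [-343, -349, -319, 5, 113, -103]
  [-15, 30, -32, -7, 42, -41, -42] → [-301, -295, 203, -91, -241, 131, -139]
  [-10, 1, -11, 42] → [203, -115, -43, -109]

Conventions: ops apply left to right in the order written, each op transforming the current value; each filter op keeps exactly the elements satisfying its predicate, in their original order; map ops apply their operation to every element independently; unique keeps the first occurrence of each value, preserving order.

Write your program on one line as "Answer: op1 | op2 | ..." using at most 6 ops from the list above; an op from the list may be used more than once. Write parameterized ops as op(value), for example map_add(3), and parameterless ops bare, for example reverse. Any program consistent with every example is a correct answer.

map_add(-7) | map_mul(6) | map_add(-7) | unique | reverse

Check, running the answer program on each example:
  [42, 29, -15, 25] -> [35, 22, -22, 18] -> [210, 132, -132, 108] -> [203, 125, -139, 101] -> [203, 125, -139, 101] -> [101, -139, 125, 203]
  [41, -4, 48, -22, -42, -36, 17, 47, 29, 17] -> [34, -11, 41, -29, -49, -43, 10, 40, 22, 10] -> [204, -66, 246, -174, -294, -258, 60, 240, 132, 60] -> [197, -73, 239, -181, -301, -265, 53, 233, 125, 53] -> [197, -73, 239, -181, -301, -265, 53, 233, 125] -> [125, 233, 53, -265, -301, -181, 239, -73, 197]
  [-9, 27, 9, -45, -45, -50, -49] -> [-16, 20, 2, -52, -52, -57, -56] -> [-96, 120, 12, -312, -312, -342, -336] -> [-103, 113, 5, -319, -319, -349, -343] -> [-103, 113, 5, -319, -349, -343] -> [-343, -349, -319, 5, 113, -103]
  [-15, 30, -32, -7, 42, -41, -42] -> [-22, 23, -39, -14, 35, -48, -49] -> [-132, 138, -234, -84, 210, -288, -294] -> [-139, 131, -241, -91, 203, -295, -301] -> [-139, 131, -241, -91, 203, -295, -301] -> [-301, -295, 203, -91, -241, 131, -139]
  [-10, 1, -11, 42] -> [-17, -6, -18, 35] -> [-102, -36, -108, 210] -> [-109, -43, -115, 203] -> [-109, -43, -115, 203] -> [203, -115, -43, -109]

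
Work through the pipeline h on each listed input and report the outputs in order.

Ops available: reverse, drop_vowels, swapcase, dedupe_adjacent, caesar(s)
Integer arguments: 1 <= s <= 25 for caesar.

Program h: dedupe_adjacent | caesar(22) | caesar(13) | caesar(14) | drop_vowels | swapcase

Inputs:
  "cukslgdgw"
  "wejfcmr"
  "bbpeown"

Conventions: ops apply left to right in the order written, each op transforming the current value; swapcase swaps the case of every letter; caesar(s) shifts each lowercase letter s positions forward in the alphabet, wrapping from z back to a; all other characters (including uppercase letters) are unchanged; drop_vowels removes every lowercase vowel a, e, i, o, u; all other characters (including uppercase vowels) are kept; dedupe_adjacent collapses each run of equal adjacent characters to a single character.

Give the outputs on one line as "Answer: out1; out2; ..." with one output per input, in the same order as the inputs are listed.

Execution, op by op:
  "cukslgdgw" -> "cukslgdgw" -> "yqgohczcs" -> "ldtbupmpf" -> "zrhpidadt" -> "zrhpddt" -> "ZRHPDDT"
  "wejfcmr" -> "wejfcmr" -> "safbyin" -> "fnsolva" -> "tbgczjo" -> "tbgczj" -> "TBGCZJ"
  "bbpeown" -> "bpeown" -> "xlaksj" -> "kynxfw" -> "ymbltk" -> "ymbltk" -> "YMBLTK"

"ZRHPDDT"; "TBGCZJ"; "YMBLTK"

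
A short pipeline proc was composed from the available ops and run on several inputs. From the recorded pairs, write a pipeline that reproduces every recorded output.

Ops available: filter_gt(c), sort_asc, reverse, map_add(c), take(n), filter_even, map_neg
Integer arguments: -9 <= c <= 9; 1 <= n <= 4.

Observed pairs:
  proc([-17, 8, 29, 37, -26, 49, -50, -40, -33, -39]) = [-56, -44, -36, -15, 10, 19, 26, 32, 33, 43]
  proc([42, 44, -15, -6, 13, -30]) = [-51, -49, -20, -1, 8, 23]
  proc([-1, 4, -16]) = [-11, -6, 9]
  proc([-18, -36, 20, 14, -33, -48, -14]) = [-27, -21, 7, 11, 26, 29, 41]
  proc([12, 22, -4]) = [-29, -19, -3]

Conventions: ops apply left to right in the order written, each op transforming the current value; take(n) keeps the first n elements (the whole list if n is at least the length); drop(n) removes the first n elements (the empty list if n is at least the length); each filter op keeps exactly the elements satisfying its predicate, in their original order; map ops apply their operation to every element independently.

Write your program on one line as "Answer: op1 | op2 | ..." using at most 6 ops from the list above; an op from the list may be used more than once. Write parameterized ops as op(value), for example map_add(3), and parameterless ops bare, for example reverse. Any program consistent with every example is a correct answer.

sort_asc | map_neg | reverse | map_add(-9) | map_add(2)

Check, running the answer program on each example:
  [-17, 8, 29, 37, -26, 49, -50, -40, -33, -39] -> [-50, -40, -39, -33, -26, -17, 8, 29, 37, 49] -> [50, 40, 39, 33, 26, 17, -8, -29, -37, -49] -> [-49, -37, -29, -8, 17, 26, 33, 39, 40, 50] -> [-58, -46, -38, -17, 8, 17, 24, 30, 31, 41] -> [-56, -44, -36, -15, 10, 19, 26, 32, 33, 43]
  [42, 44, -15, -6, 13, -30] -> [-30, -15, -6, 13, 42, 44] -> [30, 15, 6, -13, -42, -44] -> [-44, -42, -13, 6, 15, 30] -> [-53, -51, -22, -3, 6, 21] -> [-51, -49, -20, -1, 8, 23]
  [-1, 4, -16] -> [-16, -1, 4] -> [16, 1, -4] -> [-4, 1, 16] -> [-13, -8, 7] -> [-11, -6, 9]
  [-18, -36, 20, 14, -33, -48, -14] -> [-48, -36, -33, -18, -14, 14, 20] -> [48, 36, 33, 18, 14, -14, -20] -> [-20, -14, 14, 18, 33, 36, 48] -> [-29, -23, 5, 9, 24, 27, 39] -> [-27, -21, 7, 11, 26, 29, 41]
  [12, 22, -4] -> [-4, 12, 22] -> [4, -12, -22] -> [-22, -12, 4] -> [-31, -21, -5] -> [-29, -19, -3]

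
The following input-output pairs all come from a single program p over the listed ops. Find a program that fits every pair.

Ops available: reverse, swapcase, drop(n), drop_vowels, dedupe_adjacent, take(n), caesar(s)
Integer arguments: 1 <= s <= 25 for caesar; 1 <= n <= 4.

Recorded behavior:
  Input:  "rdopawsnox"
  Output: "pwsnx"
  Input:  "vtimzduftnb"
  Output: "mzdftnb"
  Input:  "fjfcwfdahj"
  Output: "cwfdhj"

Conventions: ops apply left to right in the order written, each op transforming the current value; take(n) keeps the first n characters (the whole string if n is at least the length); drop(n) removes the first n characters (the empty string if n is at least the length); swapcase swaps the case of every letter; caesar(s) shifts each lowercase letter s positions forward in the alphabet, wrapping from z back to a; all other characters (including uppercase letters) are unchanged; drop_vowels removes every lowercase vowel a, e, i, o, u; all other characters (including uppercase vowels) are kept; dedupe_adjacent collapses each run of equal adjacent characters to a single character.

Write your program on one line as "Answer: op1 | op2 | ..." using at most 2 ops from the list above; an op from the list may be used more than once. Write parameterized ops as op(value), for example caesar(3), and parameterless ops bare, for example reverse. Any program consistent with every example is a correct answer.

drop(3) | drop_vowels

Check, running the answer program on each example:
  "rdopawsnox" -> "pawsnox" -> "pwsnx"
  "vtimzduftnb" -> "mzduftnb" -> "mzdftnb"
  "fjfcwfdahj" -> "cwfdahj" -> "cwfdhj"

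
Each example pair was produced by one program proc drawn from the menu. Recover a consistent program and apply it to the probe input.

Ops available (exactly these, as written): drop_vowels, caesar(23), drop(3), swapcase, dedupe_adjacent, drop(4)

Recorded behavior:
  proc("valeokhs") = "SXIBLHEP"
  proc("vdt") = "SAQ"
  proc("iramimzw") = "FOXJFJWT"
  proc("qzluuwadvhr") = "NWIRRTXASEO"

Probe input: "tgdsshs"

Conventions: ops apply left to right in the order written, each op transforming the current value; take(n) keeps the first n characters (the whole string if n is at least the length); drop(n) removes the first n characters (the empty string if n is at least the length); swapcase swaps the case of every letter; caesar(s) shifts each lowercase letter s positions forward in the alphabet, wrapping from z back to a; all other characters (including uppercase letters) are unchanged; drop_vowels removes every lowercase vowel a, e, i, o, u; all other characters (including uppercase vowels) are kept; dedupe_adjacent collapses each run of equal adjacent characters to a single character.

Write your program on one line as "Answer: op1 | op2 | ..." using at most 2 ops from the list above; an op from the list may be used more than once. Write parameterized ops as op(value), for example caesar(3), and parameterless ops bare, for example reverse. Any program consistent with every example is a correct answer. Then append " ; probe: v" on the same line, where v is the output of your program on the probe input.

caesar(23) | swapcase ; probe: "QDAPPEP"

Check, running the answer program on each example:
  "valeokhs" -> "sxiblhep" -> "SXIBLHEP"
  "vdt" -> "saq" -> "SAQ"
  "iramimzw" -> "foxjfjwt" -> "FOXJFJWT"
  "qzluuwadvhr" -> "nwirrtxaseo" -> "NWIRRTXASEO"
  probe: "tgdsshs" -> "qdappep" -> "QDAPPEP"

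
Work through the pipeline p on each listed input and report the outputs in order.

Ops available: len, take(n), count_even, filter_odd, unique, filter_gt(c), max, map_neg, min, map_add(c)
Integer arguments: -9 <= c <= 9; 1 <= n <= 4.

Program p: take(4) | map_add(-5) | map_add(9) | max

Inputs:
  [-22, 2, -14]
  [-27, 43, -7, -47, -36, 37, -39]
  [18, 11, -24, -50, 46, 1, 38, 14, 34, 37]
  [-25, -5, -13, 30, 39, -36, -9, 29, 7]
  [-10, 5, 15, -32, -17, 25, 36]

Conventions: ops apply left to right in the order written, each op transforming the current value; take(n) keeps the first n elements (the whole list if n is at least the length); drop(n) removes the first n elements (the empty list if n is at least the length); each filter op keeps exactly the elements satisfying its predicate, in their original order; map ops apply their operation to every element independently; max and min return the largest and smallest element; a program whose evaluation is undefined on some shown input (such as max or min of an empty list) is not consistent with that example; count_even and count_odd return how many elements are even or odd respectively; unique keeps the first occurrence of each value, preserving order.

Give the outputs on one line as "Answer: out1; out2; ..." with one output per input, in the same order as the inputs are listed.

Execution, op by op:
  [-22, 2, -14] -> [-22, 2, -14] -> [-27, -3, -19] -> [-18, 6, -10] -> 6
  [-27, 43, -7, -47, -36, 37, -39] -> [-27, 43, -7, -47] -> [-32, 38, -12, -52] -> [-23, 47, -3, -43] -> 47
  [18, 11, -24, -50, 46, 1, 38, 14, 34, 37] -> [18, 11, -24, -50] -> [13, 6, -29, -55] -> [22, 15, -20, -46] -> 22
  [-25, -5, -13, 30, 39, -36, -9, 29, 7] -> [-25, -5, -13, 30] -> [-30, -10, -18, 25] -> [-21, -1, -9, 34] -> 34
  [-10, 5, 15, -32, -17, 25, 36] -> [-10, 5, 15, -32] -> [-15, 0, 10, -37] -> [-6, 9, 19, -28] -> 19

6; 47; 22; 34; 19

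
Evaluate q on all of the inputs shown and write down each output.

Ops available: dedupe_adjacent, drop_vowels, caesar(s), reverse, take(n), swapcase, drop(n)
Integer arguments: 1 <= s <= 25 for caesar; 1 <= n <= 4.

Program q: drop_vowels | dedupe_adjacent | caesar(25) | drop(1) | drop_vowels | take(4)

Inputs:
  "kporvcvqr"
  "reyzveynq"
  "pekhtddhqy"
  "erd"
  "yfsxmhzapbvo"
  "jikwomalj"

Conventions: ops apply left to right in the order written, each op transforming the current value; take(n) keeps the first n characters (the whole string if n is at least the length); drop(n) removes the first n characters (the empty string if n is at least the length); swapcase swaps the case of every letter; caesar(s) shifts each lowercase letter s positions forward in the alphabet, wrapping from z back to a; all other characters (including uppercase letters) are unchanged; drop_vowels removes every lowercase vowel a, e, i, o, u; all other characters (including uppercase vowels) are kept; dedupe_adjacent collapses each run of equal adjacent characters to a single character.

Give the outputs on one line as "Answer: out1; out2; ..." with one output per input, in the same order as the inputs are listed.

Execution, op by op:
  "kporvcvqr" -> "kprvcvqr" -> "kprvcvqr" -> "joqubupq" -> "oqubupq" -> "qbpq" -> "qbpq"
  "reyzveynq" -> "ryzvynq" -> "ryzvynq" -> "qxyuxmp" -> "xyuxmp" -> "xyxmp" -> "xyxm"
  "pekhtddhqy" -> "pkhtddhqy" -> "pkhtdhqy" -> "ojgscgpx" -> "jgscgpx" -> "jgscgpx" -> "jgsc"
  "erd" -> "rd" -> "rd" -> "qc" -> "c" -> "c" -> "c"
  "yfsxmhzapbvo" -> "yfsxmhzpbv" -> "yfsxmhzpbv" -> "xerwlgyoau" -> "erwlgyoau" -> "rwlgy" -> "rwlg"
  "jikwomalj" -> "jkwmlj" -> "jkwmlj" -> "ijvlki" -> "jvlki" -> "jvlk" -> "jvlk"

"qbpq"; "xyxm"; "jgsc"; "c"; "rwlg"; "jvlk"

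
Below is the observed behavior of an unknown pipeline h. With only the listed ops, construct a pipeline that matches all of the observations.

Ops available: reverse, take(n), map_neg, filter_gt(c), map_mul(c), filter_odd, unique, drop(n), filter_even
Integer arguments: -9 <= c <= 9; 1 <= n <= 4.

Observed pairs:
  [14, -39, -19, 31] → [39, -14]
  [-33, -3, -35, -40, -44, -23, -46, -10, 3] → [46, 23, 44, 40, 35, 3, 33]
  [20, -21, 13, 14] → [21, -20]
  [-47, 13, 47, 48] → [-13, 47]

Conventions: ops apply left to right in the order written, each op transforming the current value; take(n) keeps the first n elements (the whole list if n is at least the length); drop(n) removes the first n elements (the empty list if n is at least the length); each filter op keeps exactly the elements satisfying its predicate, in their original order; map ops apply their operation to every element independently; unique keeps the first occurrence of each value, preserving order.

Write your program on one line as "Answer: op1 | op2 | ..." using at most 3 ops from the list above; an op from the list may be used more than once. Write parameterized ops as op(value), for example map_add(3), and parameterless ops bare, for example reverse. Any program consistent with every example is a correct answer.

map_neg | reverse | drop(2)

Check, running the answer program on each example:
  [14, -39, -19, 31] -> [-14, 39, 19, -31] -> [-31, 19, 39, -14] -> [39, -14]
  [-33, -3, -35, -40, -44, -23, -46, -10, 3] -> [33, 3, 35, 40, 44, 23, 46, 10, -3] -> [-3, 10, 46, 23, 44, 40, 35, 3, 33] -> [46, 23, 44, 40, 35, 3, 33]
  [20, -21, 13, 14] -> [-20, 21, -13, -14] -> [-14, -13, 21, -20] -> [21, -20]
  [-47, 13, 47, 48] -> [47, -13, -47, -48] -> [-48, -47, -13, 47] -> [-13, 47]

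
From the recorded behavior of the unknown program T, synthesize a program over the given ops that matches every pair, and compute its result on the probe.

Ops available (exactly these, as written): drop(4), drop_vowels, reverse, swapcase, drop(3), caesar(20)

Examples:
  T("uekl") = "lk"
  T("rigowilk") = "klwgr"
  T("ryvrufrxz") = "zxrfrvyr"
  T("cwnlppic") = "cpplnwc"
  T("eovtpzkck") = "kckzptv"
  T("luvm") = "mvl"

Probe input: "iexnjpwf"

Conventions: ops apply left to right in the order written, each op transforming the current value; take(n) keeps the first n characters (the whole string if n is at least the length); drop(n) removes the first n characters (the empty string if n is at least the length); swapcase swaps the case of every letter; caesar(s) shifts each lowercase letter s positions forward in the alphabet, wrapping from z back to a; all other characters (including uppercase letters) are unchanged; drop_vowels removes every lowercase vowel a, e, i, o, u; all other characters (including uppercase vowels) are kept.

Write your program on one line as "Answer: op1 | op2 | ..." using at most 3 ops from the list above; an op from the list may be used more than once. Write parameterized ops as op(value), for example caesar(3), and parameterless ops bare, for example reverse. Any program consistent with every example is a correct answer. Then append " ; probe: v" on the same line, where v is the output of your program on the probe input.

reverse | drop_vowels ; probe: "fwpjnx"

Check, running the answer program on each example:
  "uekl" -> "lkeu" -> "lk"
  "rigowilk" -> "kliwogir" -> "klwgr"
  "ryvrufrxz" -> "zxrfurvyr" -> "zxrfrvyr"
  "cwnlppic" -> "cipplnwc" -> "cpplnwc"
  "eovtpzkck" -> "kckzptvoe" -> "kckzptv"
  "luvm" -> "mvul" -> "mvl"
  probe: "iexnjpwf" -> "fwpjnxei" -> "fwpjnx"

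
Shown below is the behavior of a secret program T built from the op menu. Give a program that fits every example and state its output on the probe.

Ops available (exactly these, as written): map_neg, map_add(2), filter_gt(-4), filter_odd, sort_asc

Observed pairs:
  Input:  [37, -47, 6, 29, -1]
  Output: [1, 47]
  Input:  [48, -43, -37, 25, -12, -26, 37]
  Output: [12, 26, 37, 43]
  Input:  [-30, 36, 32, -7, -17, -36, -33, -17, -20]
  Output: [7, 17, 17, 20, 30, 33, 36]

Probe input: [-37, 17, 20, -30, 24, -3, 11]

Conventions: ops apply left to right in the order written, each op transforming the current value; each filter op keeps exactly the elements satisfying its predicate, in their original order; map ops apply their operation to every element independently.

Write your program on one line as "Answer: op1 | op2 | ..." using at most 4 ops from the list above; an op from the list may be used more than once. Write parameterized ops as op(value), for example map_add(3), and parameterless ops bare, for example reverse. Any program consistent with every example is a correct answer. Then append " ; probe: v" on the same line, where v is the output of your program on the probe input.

map_neg | filter_gt(-4) | sort_asc ; probe: [3, 30, 37]

Check, running the answer program on each example:
  [37, -47, 6, 29, -1] -> [-37, 47, -6, -29, 1] -> [47, 1] -> [1, 47]
  [48, -43, -37, 25, -12, -26, 37] -> [-48, 43, 37, -25, 12, 26, -37] -> [43, 37, 12, 26] -> [12, 26, 37, 43]
  [-30, 36, 32, -7, -17, -36, -33, -17, -20] -> [30, -36, -32, 7, 17, 36, 33, 17, 20] -> [30, 7, 17, 36, 33, 17, 20] -> [7, 17, 17, 20, 30, 33, 36]
  probe: [-37, 17, 20, -30, 24, -3, 11] -> [37, -17, -20, 30, -24, 3, -11] -> [37, 30, 3] -> [3, 30, 37]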